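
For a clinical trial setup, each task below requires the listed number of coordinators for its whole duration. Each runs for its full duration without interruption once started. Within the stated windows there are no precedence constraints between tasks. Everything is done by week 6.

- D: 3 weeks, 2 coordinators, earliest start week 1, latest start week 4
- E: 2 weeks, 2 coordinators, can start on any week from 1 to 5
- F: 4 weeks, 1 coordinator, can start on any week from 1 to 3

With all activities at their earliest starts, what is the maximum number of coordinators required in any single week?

5

Early-start schedule: D@1, E@1, F@1.
Load per week: week 1: 5, week 2: 5, week 3: 3, week 4: 1, week 5: 0, week 6: 0.
Peak is 5.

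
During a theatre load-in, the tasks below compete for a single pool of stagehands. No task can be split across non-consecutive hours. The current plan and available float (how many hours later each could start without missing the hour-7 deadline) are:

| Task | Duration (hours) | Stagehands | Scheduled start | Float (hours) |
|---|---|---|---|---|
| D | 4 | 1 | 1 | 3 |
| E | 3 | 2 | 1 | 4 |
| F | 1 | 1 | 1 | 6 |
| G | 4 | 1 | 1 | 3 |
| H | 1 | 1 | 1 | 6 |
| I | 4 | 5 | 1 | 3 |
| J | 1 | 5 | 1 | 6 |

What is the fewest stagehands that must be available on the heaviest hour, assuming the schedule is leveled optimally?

7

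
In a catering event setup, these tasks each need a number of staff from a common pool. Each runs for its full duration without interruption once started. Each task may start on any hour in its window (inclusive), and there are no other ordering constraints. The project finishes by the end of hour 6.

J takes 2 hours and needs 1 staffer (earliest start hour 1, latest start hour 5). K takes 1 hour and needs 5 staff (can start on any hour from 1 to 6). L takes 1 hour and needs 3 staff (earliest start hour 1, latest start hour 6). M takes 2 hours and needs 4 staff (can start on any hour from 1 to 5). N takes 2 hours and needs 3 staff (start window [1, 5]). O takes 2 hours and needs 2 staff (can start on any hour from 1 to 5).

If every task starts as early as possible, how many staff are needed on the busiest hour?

18

Early-start schedule: J@1, K@1, L@1, M@1, N@1, O@1.
Load per hour: hour 1: 18, hour 2: 10, hour 3: 0, hour 4: 0, hour 5: 0, hour 6: 0.
Peak is 18.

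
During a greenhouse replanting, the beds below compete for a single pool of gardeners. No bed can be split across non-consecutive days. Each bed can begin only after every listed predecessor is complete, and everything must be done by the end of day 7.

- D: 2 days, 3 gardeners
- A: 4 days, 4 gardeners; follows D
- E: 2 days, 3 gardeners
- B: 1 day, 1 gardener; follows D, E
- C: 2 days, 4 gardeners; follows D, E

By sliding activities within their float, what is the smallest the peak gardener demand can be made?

8

Early-start (D@1, A@3, E@1, B@3, C@3) gives peak 9: d1:6  d2:6  d3:9  d4:8  d5:4  d6:4  d7:0.
Shift C→4.
Schedule D@1, A@3, E@1, B@3, C@4: d1:6  d2:6  d3:5  d4:8  d5:8  d6:4  d7:0 — peak 8.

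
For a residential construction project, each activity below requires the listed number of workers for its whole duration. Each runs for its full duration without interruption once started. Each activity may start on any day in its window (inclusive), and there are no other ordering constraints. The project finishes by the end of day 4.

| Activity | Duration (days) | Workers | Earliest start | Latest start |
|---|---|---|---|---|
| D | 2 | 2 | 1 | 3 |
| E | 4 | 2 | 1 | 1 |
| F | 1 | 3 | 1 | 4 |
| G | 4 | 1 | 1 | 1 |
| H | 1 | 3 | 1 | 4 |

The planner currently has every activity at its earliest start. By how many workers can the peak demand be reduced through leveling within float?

Early-start peak: d1:11  d2:5  d3:3  d4:3 ⇒ 11.
Leveled (D@1, E@1, F@3, G@1, H@4): d1:5  d2:5  d3:6  d4:6 ⇒ 6.
Reduction 11 − 6 = 5.

5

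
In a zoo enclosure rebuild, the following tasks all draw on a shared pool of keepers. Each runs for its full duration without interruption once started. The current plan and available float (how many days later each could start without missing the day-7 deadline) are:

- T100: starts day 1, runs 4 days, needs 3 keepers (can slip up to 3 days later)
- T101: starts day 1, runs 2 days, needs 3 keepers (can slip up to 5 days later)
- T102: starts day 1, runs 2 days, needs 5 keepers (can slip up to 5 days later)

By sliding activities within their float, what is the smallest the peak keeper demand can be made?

6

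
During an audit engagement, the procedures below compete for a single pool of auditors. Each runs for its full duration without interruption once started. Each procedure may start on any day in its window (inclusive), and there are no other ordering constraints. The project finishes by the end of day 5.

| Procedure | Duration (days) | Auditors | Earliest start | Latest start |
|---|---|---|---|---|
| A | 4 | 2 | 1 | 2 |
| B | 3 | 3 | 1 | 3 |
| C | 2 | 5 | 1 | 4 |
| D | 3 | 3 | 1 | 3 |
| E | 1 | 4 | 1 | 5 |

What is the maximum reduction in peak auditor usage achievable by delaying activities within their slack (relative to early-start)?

8

Early-start peak: d1:17  d2:13  d3:8  d4:2  d5:0 ⇒ 17.
Leveled (A@1, B@1, C@4, D@1, E@5): d1:8  d2:8  d3:8  d4:7  d5:9 ⇒ 9.
Reduction 17 − 9 = 8.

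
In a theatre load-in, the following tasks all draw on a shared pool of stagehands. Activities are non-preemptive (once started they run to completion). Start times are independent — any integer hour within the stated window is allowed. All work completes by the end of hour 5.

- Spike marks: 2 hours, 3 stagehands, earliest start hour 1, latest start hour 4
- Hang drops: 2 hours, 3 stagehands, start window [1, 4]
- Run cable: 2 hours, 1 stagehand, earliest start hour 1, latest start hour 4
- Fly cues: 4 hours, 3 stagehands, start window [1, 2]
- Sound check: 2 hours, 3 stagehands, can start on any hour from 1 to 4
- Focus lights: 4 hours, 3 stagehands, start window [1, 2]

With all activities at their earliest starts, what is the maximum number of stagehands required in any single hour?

Early-start schedule: Spike marks@1, Hang drops@1, Run cable@1, Fly cues@1, Sound check@1, Focus lights@1.
Load per hour: hour 1: 16, hour 2: 16, hour 3: 6, hour 4: 6, hour 5: 0.
Peak is 16.

16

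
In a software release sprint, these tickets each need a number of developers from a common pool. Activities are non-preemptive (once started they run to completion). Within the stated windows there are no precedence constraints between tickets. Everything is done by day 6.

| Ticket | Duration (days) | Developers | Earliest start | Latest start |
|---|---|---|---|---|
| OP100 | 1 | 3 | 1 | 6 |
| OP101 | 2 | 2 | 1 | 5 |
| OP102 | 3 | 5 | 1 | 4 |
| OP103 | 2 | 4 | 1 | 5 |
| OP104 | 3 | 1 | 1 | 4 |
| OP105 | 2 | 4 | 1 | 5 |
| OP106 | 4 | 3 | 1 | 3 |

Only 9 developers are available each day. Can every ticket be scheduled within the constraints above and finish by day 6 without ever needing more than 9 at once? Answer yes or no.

The minimum achievable peak is 10; 9 < 10, so no feasible schedule stays within the cap.

no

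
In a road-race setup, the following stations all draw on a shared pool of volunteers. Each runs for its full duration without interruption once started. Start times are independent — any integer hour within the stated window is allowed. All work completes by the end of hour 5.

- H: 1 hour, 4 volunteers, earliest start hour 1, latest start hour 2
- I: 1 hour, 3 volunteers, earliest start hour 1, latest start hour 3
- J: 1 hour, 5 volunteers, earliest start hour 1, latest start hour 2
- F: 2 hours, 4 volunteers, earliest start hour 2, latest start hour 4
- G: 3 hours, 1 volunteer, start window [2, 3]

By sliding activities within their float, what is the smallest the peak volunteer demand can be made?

5

Early-start (H@1, I@1, J@1, F@2, G@2) gives peak 12: h1:12  h2:5  h3:5  h4:1  h5:0.
Shift I→3, J→2, F→4, G→3.
Schedule H@1, I@3, J@2, F@4, G@3: h1:4  h2:5  h3:4  h4:5  h5:5 — peak 5.
Total volunteer-hours = 23 over 5 hours ⇒ peak ≥ ⌈23/5⌉ = 5, so 5 is optimal.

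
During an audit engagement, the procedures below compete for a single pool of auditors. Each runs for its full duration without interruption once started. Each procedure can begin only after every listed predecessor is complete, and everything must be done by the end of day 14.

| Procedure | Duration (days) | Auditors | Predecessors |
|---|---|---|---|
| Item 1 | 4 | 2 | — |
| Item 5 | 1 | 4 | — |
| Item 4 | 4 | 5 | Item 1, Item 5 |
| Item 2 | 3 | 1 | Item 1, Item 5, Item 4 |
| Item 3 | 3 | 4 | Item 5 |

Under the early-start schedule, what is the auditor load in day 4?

6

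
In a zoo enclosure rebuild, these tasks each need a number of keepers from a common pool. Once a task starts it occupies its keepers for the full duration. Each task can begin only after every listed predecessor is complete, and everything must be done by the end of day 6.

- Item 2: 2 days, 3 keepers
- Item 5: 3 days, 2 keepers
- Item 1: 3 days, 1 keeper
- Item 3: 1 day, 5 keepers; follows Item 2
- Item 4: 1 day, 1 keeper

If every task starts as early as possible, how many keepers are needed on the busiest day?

8

Early-start schedule: Item 2@1, Item 5@1, Item 1@1, Item 3@3, Item 4@1.
Load per day: day 1: 7, day 2: 6, day 3: 8, day 4: 0, day 5: 0, day 6: 0.
Peak is 8.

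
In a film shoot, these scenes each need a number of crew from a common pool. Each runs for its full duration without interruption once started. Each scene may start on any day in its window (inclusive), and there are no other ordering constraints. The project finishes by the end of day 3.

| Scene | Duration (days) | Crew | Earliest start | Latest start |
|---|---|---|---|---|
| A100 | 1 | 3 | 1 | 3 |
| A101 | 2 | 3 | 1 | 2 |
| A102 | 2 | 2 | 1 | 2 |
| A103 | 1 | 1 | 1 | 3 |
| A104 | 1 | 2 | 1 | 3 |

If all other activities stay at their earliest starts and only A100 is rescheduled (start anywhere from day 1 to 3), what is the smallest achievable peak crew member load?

8

A100@1: d1:11  d2:5  d3:0 → peak 11
A100@2: d1:8  d2:8  d3:0 → peak 8
A100@3: d1:8  d2:5  d3:3 → peak 8
Best is A100@2, peak 8.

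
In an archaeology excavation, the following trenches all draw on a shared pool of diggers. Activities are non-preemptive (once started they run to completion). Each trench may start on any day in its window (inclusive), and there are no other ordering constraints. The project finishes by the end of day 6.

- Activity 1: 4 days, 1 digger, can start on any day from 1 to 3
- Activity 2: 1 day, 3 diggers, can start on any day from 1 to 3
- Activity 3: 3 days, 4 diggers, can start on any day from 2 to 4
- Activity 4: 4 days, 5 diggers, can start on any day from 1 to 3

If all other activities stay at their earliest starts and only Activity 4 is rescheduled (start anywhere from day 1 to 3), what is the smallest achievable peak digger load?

Activity 4@1: d1:9  d2:10  d3:10  d4:10  d5:0  d6:0 → peak 10
Activity 4@2: d1:4  d2:10  d3:10  d4:10  d5:5  d6:0 → peak 10
Activity 4@3: d1:4  d2:5  d3:10  d4:10  d5:5  d6:5 → peak 10
Best is Activity 4@1, peak 10.

10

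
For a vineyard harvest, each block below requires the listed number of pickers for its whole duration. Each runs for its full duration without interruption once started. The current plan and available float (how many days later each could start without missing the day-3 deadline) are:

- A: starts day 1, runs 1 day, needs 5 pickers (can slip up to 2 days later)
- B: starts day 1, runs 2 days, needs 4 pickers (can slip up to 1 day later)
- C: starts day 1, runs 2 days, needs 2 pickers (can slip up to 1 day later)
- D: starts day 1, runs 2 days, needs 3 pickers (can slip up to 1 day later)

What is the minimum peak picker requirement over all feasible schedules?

Early-start (A@1, B@1, C@1, D@1) gives peak 14: d1:14  d2:9  d3:0.
Shift C→2, D→2.
Schedule A@1, B@1, C@2, D@2: d1:9  d2:9  d3:5 — peak 9.
No arrangement of the 24 feasible schedules does better.

9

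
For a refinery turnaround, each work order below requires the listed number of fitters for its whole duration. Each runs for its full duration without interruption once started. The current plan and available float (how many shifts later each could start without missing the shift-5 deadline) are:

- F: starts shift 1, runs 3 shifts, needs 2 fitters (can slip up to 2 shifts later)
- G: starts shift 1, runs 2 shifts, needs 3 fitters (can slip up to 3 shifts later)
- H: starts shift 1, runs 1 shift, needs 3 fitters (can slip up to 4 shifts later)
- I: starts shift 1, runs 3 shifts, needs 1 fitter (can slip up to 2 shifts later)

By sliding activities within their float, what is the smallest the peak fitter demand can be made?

Early-start (F@1, G@1, H@1, I@1) gives peak 9: s1:9  s2:6  s3:3  s4:0  s5:0.
Shift H→4, I→3.
Schedule F@1, G@1, H@4, I@3: s1:5  s2:5  s3:3  s4:4  s5:1 — peak 5.

5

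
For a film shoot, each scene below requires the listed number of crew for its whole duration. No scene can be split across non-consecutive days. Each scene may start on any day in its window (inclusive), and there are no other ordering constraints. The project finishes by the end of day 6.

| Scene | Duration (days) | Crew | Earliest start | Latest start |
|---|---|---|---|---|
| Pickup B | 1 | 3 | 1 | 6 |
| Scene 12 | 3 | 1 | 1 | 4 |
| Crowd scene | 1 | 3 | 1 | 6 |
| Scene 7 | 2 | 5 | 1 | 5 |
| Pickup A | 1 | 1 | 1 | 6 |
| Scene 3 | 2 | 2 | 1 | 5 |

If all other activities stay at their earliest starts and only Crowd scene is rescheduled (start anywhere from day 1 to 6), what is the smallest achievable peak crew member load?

12

Crowd scene@1: d1:15  d2:8  d3:1  d4:0  d5:0  d6:0 → peak 15
Crowd scene@2: d1:12  d2:11  d3:1  d4:0  d5:0  d6:0 → peak 12
Crowd scene@3: d1:12  d2:8  d3:4  d4:0  d5:0  d6:0 → peak 12
Crowd scene@4: d1:12  d2:8  d3:1  d4:3  d5:0  d6:0 → peak 12
Crowd scene@5: d1:12  d2:8  d3:1  d4:0  d5:3  d6:0 → peak 12
Crowd scene@6: d1:12  d2:8  d3:1  d4:0  d5:0  d6:3 → peak 12
Best is Crowd scene@2, peak 12.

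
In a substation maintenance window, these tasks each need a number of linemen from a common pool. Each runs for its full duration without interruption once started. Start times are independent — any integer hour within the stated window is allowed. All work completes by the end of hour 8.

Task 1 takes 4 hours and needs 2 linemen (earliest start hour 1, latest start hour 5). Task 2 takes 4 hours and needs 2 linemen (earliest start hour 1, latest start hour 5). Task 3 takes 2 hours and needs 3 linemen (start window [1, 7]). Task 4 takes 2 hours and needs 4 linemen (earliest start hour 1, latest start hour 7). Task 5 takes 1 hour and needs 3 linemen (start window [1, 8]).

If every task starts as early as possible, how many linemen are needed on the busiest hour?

Early-start schedule: Task 1@1, Task 2@1, Task 3@1, Task 4@1, Task 5@1.
Load per hour: hour 1: 14, hour 2: 11, hour 3: 4, hour 4: 4, hour 5: 0, hour 6: 0, hour 7: 0, hour 8: 0.
Peak is 14.

14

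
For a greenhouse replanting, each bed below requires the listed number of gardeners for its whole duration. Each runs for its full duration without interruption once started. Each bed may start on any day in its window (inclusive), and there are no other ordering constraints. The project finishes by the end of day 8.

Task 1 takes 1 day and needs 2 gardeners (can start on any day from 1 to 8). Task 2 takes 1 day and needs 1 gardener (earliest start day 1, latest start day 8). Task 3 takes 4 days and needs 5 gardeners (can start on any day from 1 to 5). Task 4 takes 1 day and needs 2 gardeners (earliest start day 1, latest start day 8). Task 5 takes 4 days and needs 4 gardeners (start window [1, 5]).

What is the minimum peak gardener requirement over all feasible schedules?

6

Early-start (Task 1@1, Task 2@1, Task 3@1, Task 4@1, Task 5@1) gives peak 14: d1:14  d2:9  d3:9  d4:9  d5:0  d6:0  d7:0  d8:0.
Shift Task 2→2, Task 3→5, Task 4→3.
Schedule Task 1@1, Task 2@2, Task 3@5, Task 4@3, Task 5@1: d1:6  d2:5  d3:6  d4:4  d5:5  d6:5  d7:5  d8:5 — peak 6.
Total gardener-days = 41 over 8 days ⇒ peak ≥ ⌈41/8⌉ = 6, so 6 is optimal.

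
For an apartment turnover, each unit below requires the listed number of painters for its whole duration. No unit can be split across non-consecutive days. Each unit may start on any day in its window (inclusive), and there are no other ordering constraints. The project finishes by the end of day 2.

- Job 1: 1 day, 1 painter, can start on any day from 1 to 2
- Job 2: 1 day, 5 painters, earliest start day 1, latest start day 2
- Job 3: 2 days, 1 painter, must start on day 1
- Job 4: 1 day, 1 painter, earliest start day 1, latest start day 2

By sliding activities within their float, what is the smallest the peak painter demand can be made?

6

Early-start (Job 1@1, Job 2@1, Job 3@1, Job 4@1) gives peak 8: d1:8  d2:1.
Shift Job 2→2.
Schedule Job 1@1, Job 2@2, Job 3@1, Job 4@1: d1:3  d2:6 — peak 6.
No arrangement of the 8 feasible schedules does better.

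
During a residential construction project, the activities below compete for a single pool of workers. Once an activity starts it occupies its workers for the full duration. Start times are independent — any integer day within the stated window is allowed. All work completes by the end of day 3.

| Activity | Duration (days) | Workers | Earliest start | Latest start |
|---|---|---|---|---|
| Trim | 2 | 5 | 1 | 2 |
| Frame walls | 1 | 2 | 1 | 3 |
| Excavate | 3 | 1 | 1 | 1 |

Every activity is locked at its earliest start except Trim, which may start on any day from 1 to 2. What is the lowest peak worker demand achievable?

6

Trim@1: d1:8  d2:6  d3:1 → peak 8
Trim@2: d1:3  d2:6  d3:6 → peak 6
Best is Trim@2, peak 6.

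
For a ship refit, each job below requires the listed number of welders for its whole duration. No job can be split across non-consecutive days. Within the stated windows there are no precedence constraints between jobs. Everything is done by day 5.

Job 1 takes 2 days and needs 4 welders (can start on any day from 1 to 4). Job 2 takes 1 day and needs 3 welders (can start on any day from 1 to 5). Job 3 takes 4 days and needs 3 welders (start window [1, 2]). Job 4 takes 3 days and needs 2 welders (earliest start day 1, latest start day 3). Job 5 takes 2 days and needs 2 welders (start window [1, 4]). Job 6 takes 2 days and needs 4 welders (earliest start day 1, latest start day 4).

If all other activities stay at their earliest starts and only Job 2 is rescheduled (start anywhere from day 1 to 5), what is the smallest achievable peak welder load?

Job 2@1: d1:18  d2:15  d3:5  d4:3  d5:0 → peak 18
Job 2@2: d1:15  d2:18  d3:5  d4:3  d5:0 → peak 18
Job 2@3: d1:15  d2:15  d3:8  d4:3  d5:0 → peak 15
Job 2@4: d1:15  d2:15  d3:5  d4:6  d5:0 → peak 15
Job 2@5: d1:15  d2:15  d3:5  d4:3  d5:3 → peak 15
Best is Job 2@3, peak 15.

15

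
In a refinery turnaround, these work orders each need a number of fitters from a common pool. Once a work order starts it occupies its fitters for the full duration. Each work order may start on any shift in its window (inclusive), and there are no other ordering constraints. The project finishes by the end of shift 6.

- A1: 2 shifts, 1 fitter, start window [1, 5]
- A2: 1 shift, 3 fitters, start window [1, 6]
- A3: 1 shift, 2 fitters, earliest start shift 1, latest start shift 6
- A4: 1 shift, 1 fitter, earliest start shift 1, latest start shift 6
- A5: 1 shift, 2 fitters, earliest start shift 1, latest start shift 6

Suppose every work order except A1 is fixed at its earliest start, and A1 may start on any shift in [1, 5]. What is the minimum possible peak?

A1@1: s1:9  s2:1  s3:0  s4:0  s5:0  s6:0 → peak 9
A1@2: s1:8  s2:1  s3:1  s4:0  s5:0  s6:0 → peak 8
A1@3: s1:8  s2:0  s3:1  s4:1  s5:0  s6:0 → peak 8
A1@4: s1:8  s2:0  s3:0  s4:1  s5:1  s6:0 → peak 8
A1@5: s1:8  s2:0  s3:0  s4:0  s5:1  s6:1 → peak 8
Best is A1@2, peak 8.

8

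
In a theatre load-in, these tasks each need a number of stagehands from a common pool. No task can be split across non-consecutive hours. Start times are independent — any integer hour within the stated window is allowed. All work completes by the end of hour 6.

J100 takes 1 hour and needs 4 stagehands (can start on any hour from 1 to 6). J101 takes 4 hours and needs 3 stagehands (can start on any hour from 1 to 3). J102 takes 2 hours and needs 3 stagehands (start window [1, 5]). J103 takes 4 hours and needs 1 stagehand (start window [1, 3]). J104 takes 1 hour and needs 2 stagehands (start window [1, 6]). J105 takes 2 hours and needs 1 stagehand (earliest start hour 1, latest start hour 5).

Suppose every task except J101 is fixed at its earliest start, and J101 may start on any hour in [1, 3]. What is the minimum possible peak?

11

J101@1: h1:14  h2:8  h3:4  h4:4  h5:0  h6:0 → peak 14
J101@2: h1:11  h2:8  h3:4  h4:4  h5:3  h6:0 → peak 11
J101@3: h1:11  h2:5  h3:4  h4:4  h5:3  h6:3 → peak 11
Best is J101@2, peak 11.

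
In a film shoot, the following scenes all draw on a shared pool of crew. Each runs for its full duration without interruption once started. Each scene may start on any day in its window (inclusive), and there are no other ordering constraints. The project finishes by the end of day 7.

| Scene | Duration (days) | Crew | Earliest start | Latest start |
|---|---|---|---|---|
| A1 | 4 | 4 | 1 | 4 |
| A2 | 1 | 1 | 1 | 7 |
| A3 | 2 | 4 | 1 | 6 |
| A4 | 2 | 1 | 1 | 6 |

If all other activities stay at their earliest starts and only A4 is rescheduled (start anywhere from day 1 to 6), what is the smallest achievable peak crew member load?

A4@1: d1:10  d2:9  d3:4  d4:4  d5:0  d6:0  d7:0 → peak 10
A4@2: d1:9  d2:9  d3:5  d4:4  d5:0  d6:0  d7:0 → peak 9
A4@3: d1:9  d2:8  d3:5  d4:5  d5:0  d6:0  d7:0 → peak 9
A4@4: d1:9  d2:8  d3:4  d4:5  d5:1  d6:0  d7:0 → peak 9
A4@5: d1:9  d2:8  d3:4  d4:4  d5:1  d6:1  d7:0 → peak 9
A4@6: d1:9  d2:8  d3:4  d4:4  d5:0  d6:1  d7:1 → peak 9
Best is A4@2, peak 9.

9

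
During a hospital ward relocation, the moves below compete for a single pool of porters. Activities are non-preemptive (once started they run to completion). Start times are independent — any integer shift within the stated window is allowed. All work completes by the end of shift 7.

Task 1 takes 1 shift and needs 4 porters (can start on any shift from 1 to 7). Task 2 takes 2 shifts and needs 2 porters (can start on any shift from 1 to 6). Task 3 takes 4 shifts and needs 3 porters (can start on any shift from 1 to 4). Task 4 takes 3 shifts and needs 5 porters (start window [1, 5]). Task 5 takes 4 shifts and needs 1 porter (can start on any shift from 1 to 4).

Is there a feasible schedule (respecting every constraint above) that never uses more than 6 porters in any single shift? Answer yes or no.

The minimum achievable peak is 7; 6 < 7, so no feasible schedule stays within the cap.

no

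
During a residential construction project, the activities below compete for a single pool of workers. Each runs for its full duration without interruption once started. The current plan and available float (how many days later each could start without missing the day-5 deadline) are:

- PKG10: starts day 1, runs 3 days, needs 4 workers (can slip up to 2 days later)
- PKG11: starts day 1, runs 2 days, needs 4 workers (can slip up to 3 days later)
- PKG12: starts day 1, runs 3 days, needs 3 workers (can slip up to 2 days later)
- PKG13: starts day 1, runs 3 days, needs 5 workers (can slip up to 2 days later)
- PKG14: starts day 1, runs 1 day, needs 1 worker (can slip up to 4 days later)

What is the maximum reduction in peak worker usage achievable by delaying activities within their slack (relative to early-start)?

5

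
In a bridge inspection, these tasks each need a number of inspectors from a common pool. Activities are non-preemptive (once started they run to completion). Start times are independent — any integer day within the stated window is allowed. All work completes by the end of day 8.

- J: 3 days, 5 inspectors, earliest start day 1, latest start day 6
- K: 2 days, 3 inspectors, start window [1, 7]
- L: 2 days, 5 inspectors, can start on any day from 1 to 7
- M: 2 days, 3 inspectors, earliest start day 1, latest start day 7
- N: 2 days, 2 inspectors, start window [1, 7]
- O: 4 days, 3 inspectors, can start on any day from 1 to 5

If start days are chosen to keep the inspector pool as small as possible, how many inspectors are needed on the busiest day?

8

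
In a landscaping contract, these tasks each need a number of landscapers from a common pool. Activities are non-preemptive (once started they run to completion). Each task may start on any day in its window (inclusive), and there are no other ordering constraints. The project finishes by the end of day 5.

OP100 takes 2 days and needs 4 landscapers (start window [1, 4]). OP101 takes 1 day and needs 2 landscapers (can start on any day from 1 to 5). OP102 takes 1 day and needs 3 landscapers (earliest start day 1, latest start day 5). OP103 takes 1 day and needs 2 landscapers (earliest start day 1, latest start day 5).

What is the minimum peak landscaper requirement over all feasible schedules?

4

Early-start (OP100@1, OP101@1, OP102@1, OP103@1) gives peak 11: d1:11  d2:4  d3:0  d4:0  d5:0.
Shift OP101→3, OP102→4, OP103→3.
Schedule OP100@1, OP101@3, OP102@4, OP103@3: d1:4  d2:4  d3:4  d4:3  d5:0 — peak 4.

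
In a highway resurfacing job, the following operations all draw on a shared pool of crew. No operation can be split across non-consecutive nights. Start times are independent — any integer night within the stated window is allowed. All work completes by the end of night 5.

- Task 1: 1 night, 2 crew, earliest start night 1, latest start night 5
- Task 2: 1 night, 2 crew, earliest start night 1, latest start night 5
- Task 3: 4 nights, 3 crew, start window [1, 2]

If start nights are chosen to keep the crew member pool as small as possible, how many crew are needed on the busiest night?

Early-start (Task 1@1, Task 2@1, Task 3@1) gives peak 7: n1:7  n2:3  n3:3  n4:3  n5:0.
Shift Task 3→2.
Schedule Task 1@1, Task 2@1, Task 3@2: n1:4  n2:3  n3:3  n4:3  n5:3 — peak 4.
Total crew member-nights = 16 over 5 nights ⇒ peak ≥ ⌈16/5⌉ = 4, so 4 is optimal.

4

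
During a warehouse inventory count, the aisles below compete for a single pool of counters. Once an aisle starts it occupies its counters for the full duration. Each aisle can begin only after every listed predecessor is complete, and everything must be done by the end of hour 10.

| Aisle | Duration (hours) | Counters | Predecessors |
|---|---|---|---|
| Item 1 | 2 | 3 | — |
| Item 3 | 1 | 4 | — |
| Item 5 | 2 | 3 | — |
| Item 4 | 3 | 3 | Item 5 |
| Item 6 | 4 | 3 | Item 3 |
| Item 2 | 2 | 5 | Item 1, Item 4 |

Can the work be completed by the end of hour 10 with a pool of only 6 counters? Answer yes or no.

Schedule Item 1@1, Item 3@3, Item 5@1, Item 4@4, Item 6@4, Item 2@8: h1:6  h2:6  h3:4  h4:6  h5:6  h6:6  h7:3  h8:5  h9:5  h10:0 — peak 6 ≤ 6.

yes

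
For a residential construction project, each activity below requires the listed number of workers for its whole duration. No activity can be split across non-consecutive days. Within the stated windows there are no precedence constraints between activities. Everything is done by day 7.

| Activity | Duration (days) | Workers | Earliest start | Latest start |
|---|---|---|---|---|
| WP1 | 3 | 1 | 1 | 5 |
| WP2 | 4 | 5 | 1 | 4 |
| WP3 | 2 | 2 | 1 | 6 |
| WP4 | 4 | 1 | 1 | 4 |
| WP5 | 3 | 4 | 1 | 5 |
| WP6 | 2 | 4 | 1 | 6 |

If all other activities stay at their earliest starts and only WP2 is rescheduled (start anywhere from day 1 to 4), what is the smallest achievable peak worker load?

12

WP2@1: d1:17  d2:17  d3:11  d4:6  d5:0  d6:0  d7:0 → peak 17
WP2@2: d1:12  d2:17  d3:11  d4:6  d5:5  d6:0  d7:0 → peak 17
WP2@3: d1:12  d2:12  d3:11  d4:6  d5:5  d6:5  d7:0 → peak 12
WP2@4: d1:12  d2:12  d3:6  d4:6  d5:5  d6:5  d7:5 → peak 12
Best is WP2@3, peak 12.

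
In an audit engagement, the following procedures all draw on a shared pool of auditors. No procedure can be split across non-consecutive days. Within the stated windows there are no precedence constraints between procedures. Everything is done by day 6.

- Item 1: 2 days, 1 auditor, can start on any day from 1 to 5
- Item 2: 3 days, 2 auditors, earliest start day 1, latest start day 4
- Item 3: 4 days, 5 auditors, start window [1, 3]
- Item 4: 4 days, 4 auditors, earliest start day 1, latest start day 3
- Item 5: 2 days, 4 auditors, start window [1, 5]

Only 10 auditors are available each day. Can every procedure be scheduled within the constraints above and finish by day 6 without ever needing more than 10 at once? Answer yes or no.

no

The minimum achievable peak is 11; 10 < 11, so no feasible schedule stays within the cap.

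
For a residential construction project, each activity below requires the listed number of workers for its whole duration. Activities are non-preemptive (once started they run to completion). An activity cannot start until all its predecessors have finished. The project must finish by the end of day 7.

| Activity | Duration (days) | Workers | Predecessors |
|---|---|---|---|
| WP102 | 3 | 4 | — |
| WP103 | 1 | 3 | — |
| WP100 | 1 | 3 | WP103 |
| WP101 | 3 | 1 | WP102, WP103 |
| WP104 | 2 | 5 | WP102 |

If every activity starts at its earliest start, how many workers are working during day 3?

4

At early start, day 3 has: WP102.
Demand: 4 = 4.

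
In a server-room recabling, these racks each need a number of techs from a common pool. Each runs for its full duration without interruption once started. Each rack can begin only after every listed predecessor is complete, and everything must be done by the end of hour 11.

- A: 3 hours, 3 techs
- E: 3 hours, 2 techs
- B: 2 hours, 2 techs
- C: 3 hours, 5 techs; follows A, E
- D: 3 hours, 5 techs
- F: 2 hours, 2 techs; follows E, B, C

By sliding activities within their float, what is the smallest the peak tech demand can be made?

Early-start (A@1, E@1, B@1, C@4, D@1, F@7) gives peak 12: h1:12  h2:12  h3:10  h4:5  h5:5  h6:5  h7:2  h8:2  h9:0  h10:0  h11:0.
Shift D→7.
Schedule A@1, E@1, B@1, C@4, D@7, F@7: h1:7  h2:7  h3:5  h4:5  h5:5  h6:5  h7:7  h8:7  h9:5  h10:0  h11:0 — peak 7.

7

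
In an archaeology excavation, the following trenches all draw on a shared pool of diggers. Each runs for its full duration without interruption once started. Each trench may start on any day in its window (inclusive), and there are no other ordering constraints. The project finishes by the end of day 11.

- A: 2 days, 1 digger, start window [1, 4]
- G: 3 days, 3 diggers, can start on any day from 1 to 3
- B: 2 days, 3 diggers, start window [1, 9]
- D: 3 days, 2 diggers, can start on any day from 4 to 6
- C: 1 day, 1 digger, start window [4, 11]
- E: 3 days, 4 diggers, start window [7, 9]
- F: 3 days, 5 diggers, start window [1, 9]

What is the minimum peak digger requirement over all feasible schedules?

Early-start (A@1, G@1, B@1, D@4, C@4, E@7, F@1) gives peak 12: d1:12  d2:12  d3:8  d4:3  d5:2  d6:2  d7:4  d8:4  d9:4  d10:0  d11:0.
Shift E→8, F→5.
Schedule A@1, G@1, B@1, D@4, C@4, E@8, F@5: d1:7  d2:7  d3:3  d4:3  d5:7  d6:7  d7:5  d8:4  d9:4  d10:4  d11:0 — peak 7.

7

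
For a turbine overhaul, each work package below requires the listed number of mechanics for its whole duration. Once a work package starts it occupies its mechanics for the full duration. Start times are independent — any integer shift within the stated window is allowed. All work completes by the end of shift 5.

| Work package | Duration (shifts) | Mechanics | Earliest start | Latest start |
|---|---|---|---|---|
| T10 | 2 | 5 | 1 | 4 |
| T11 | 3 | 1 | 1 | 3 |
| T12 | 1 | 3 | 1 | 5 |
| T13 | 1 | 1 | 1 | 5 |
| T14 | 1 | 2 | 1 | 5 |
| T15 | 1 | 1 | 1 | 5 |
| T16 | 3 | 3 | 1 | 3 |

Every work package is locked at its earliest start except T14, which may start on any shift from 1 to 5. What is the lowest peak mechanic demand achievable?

14

T14@1: s1:16  s2:9  s3:4  s4:0  s5:0 → peak 16
T14@2: s1:14  s2:11  s3:4  s4:0  s5:0 → peak 14
T14@3: s1:14  s2:9  s3:6  s4:0  s5:0 → peak 14
T14@4: s1:14  s2:9  s3:4  s4:2  s5:0 → peak 14
T14@5: s1:14  s2:9  s3:4  s4:0  s5:2 → peak 14
Best is T14@2, peak 14.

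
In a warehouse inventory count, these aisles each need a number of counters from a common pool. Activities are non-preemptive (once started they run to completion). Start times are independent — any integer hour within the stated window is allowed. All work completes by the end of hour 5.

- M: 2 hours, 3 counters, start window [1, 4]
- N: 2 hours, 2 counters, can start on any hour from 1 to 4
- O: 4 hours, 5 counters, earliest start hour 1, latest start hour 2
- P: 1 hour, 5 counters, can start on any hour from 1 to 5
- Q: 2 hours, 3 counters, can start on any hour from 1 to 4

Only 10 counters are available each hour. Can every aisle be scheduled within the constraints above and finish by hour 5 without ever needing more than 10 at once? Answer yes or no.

Schedule M@1, N@1, O@1, P@3, Q@4: h1:10  h2:10  h3:10  h4:8  h5:3 — peak 10 ≤ 10.

yes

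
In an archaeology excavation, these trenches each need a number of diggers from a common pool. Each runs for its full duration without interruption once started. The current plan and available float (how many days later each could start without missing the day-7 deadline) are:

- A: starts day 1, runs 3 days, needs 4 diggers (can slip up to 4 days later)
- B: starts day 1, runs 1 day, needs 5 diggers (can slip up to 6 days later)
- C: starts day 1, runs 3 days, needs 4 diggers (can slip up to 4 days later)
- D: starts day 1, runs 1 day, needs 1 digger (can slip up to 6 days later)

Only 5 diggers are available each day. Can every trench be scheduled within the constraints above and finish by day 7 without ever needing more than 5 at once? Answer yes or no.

Schedule A@1, B@4, C@5, D@1: d1:5  d2:4  d3:4  d4:5  d5:4  d6:4  d7:4 — peak 5 ≤ 5.

yes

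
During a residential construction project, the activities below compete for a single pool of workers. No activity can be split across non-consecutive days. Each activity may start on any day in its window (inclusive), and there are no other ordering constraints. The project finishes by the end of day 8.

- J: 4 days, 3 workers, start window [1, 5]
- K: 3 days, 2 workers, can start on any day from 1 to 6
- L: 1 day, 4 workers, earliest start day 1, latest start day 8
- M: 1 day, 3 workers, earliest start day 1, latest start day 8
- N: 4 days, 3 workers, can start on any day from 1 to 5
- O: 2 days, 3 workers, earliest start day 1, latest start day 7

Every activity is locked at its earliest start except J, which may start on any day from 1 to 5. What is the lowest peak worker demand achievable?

15

J@1: d1:18  d2:11  d3:8  d4:6  d5:0  d6:0  d7:0  d8:0 → peak 18
J@2: d1:15  d2:11  d3:8  d4:6  d5:3  d6:0  d7:0  d8:0 → peak 15
J@3: d1:15  d2:8  d3:8  d4:6  d5:3  d6:3  d7:0  d8:0 → peak 15
J@4: d1:15  d2:8  d3:5  d4:6  d5:3  d6:3  d7:3  d8:0 → peak 15
J@5: d1:15  d2:8  d3:5  d4:3  d5:3  d6:3  d7:3  d8:3 → peak 15
Best is J@2, peak 15.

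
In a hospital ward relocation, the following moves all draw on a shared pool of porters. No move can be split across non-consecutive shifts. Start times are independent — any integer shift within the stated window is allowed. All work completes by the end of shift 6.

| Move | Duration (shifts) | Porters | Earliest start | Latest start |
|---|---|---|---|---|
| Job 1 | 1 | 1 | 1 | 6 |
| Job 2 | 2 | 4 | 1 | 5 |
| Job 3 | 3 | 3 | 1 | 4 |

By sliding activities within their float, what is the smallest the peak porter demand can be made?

Early-start (Job 1@1, Job 2@1, Job 3@1) gives peak 8: s1:8  s2:7  s3:3  s4:0  s5:0  s6:0.
Shift Job 2→2, Job 3→4.
Schedule Job 1@1, Job 2@2, Job 3@4: s1:1  s2:4  s3:4  s4:3  s5:3  s6:3 — peak 4.

4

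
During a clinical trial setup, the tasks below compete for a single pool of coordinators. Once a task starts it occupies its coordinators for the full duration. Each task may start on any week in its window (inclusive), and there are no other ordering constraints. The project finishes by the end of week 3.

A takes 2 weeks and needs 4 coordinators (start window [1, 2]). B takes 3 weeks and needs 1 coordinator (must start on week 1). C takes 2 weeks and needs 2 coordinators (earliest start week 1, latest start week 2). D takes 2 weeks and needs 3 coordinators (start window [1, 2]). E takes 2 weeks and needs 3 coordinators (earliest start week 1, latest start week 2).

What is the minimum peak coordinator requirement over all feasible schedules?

13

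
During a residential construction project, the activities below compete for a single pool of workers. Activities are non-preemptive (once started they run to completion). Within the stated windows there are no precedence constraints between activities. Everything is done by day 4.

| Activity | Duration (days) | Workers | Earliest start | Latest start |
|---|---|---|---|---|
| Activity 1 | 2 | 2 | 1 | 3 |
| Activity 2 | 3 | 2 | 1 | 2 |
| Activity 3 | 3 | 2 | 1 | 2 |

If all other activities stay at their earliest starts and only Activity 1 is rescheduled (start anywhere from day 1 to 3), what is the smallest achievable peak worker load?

Activity 1@1: d1:6  d2:6  d3:4  d4:0 → peak 6
Activity 1@2: d1:4  d2:6  d3:6  d4:0 → peak 6
Activity 1@3: d1:4  d2:4  d3:6  d4:2 → peak 6
Best is Activity 1@1, peak 6.

6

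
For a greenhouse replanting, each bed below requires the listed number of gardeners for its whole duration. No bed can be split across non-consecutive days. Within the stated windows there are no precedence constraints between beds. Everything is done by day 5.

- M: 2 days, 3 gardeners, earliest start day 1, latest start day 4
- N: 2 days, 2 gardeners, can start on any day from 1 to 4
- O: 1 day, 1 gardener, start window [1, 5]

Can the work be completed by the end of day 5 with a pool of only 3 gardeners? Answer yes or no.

Schedule M@1, N@3, O@3: d1:3  d2:3  d3:3  d4:2  d5:0 — peak 3 ≤ 3.

yes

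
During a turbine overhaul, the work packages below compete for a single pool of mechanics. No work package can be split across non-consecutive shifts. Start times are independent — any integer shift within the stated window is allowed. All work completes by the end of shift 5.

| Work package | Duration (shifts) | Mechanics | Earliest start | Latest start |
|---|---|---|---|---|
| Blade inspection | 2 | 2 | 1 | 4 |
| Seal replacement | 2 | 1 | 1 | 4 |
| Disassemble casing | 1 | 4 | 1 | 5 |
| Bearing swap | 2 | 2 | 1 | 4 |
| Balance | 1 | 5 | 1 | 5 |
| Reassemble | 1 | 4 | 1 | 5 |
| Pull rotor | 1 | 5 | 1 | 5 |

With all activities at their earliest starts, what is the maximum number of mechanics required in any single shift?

23

Early-start schedule: Blade inspection@1, Seal replacement@1, Disassemble casing@1, Bearing swap@1, Balance@1, Reassemble@1, Pull rotor@1.
Load per shift: shift 1: 23, shift 2: 5, shift 3: 0, shift 4: 0, shift 5: 0.
Peak is 23.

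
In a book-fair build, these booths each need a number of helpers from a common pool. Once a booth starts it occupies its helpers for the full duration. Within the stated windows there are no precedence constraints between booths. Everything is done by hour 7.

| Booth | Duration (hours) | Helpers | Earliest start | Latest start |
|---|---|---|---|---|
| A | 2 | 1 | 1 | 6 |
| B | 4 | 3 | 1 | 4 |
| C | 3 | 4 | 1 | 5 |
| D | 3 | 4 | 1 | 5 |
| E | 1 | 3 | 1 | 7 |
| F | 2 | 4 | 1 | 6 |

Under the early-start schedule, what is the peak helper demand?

19

Early-start schedule: A@1, B@1, C@1, D@1, E@1, F@1.
Load per hour: hour 1: 19, hour 2: 16, hour 3: 11, hour 4: 3, hour 5: 0, hour 6: 0, hour 7: 0.
Peak is 19.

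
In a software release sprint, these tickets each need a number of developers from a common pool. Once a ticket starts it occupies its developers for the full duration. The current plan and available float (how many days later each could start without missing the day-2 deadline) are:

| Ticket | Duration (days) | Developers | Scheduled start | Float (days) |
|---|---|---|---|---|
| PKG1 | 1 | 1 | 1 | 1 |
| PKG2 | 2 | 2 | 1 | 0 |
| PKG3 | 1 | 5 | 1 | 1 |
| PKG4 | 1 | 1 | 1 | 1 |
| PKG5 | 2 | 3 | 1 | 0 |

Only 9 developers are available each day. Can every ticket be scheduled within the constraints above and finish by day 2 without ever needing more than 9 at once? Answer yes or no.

The minimum achievable peak is 10; 9 < 10, so no feasible schedule stays within the cap.

no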